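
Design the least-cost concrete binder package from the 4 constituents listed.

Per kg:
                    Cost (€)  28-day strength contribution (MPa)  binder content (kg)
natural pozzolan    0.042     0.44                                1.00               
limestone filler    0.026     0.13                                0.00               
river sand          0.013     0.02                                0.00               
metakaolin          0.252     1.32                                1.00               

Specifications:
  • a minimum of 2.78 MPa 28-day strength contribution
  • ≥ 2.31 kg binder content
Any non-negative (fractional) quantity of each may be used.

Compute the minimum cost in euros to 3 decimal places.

€0.265

Treat it as an LP. Let x1 = kg of natural pozzolan, x2 = kg of limestone filler, x3 = kg of river sand, x4 = kg of metakaolin.
Minimise 0.042x1 + 0.026x2 + 0.013x3 + 0.252x4 s.t.:
  0.44x1 + 0.13x2 + 0.02x3 + 1.32x4 ≥ 2.78   (28-day strength contribution)
  1x1 + 1x4 ≥ 2.31   (binder content)
  x1, x2, x3, x4 ≥ 0.
The cheapest feasible vertex uses only natural pozzolan; limestone filler, river sand, metakaolin are not used. The 28-day strength contribution requirement is met with equality.
Solving gives x1 = 6.318.
Objective = 0.042·6.318 = 0.26536.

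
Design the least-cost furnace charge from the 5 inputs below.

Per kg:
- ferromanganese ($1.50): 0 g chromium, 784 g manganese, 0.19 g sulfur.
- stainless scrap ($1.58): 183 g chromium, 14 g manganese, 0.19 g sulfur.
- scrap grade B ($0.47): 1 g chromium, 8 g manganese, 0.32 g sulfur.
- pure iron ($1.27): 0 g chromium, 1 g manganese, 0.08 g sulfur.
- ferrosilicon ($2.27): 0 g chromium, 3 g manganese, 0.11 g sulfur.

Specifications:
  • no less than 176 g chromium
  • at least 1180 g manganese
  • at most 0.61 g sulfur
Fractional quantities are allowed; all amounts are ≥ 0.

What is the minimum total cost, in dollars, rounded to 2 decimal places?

$3.75

Let x1 = kg of ferromanganese, x2 = kg of stainless scrap, x3 = kg of scrap grade B, x4 = kg of pure iron, x5 = kg of ferrosilicon.
Minimize 1.5x1 + 1.58x2 + 0.47x3 + 1.27x4 + 2.27x5 subject to:
  183x2 + 1x3 ≥ 176   (chromium)
  784x1 + 14x2 + 8x3 + 1x4 + 3x5 ≥ 1180   (manganese)
  0.19x1 + 0.19x2 + 0.32x3 + 0.08x4 + 0.11x5 ≤ 0.61   (sulfur)
  x1, x2, x3, x4, x5 ≥ 0.
The minimum-cost mix takes nothing from scrap grade B, pure iron, ferrosilicon — only ferromanganese, stainless scrap. Binding constraints: chromium and manganese.
Solving gives x1 = 1.488, x2 = 0.9617.
Total cost: 1.5·1.488 + 1.58·0.9617 = 3.7515.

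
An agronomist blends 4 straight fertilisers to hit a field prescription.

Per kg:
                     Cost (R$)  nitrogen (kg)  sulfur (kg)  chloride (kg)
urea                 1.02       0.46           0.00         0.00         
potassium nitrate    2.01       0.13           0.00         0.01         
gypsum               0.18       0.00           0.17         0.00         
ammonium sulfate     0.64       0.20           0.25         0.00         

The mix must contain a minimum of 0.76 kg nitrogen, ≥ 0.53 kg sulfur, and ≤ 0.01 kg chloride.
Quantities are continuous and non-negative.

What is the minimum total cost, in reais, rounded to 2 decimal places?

Let x1 = kg of urea, x2 = kg of potassium nitrate, x3 = kg of gypsum, x4 = kg of ammonium sulfate.
Minimize 1.02x1 + 2.01x2 + 0.18x3 + 0.64x4 with:
  0.46x1 + 0.13x2 + 0.2x4 ≥ 0.76   (nitrogen)
  0.17x3 + 0.25x4 ≥ 0.53   (sulfur)
  0.01x2 ≤ 0.01   (chloride)
  x1, x2, x3, x4 ≥ 0.
At the optimum only urea, ammonium sulfate are positive (potassium nitrate, gypsum = 0). The nitrogen and sulfur requirements are met with equality.
That vertex is x1 = 0.7304, x4 = 2.12.
Hence cost = 1.02·0.7304 + 0.64·2.12 = R$2.1018.

R$2.10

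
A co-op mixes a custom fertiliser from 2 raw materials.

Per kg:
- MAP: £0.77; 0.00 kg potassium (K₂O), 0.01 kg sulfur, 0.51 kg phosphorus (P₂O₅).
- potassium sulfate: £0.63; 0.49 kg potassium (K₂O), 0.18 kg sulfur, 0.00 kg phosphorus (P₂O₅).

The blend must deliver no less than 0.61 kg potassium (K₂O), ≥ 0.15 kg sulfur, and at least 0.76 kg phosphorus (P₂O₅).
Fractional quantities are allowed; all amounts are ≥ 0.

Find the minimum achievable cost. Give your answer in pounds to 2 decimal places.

£1.93

Set it up as a linear program. Let x1 = kg of MAP, x2 = kg of potassium sulfate.
Minimise 0.77x1 + 0.63x2 with:
  0.49x2 ≥ 0.61   (potassium (K₂O))
  0.01x1 + 0.18x2 ≥ 0.15   (sulfur)
  0.51x1 ≥ 0.76   (phosphorus (P₂O₅))
  x1, x2 ≥ 0.
Both inputs are positive at the optimum. The potassium (K₂O) and phosphorus (P₂O₅) requirements are met with equality.
So MAP = 1.49 kg, potassium sulfate = 1.245 kg.
Total cost: 0.77·1.49 + 0.63·1.245 = 1.9317.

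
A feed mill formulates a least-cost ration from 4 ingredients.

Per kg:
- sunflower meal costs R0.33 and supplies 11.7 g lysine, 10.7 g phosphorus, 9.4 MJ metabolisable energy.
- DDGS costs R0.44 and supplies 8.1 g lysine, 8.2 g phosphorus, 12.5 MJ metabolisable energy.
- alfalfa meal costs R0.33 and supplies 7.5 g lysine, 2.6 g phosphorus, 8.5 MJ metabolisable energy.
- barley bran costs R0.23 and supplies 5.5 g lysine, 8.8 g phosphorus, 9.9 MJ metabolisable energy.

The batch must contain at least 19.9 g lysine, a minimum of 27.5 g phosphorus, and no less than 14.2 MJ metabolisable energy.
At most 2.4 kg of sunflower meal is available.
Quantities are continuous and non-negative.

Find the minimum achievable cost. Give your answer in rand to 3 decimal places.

Let x1 = kg of sunflower meal, x2 = kg of DDGS, x3 = kg of alfalfa meal, x4 = kg of barley bran.
min 0.33x1 + 0.44x2 + 0.33x3 + 0.23x4 subject to:
  11.7x1 + 8.1x2 + 7.5x3 + 5.5x4 ≥ 19.9   (lysine)
  10.7x1 + 8.2x2 + 2.6x3 + 8.8x4 ≥ 27.5   (phosphorus)
  9.4x1 + 12.5x2 + 8.5x3 + 9.9x4 ≥ 14.2   (metabolisable energy)
  x1 ≤ 2.4
  x1, x2, x3, x4 ≥ 0.
The optimal basis is {sunflower meal, barley bran}; DDGS, alfalfa meal drop out. The lysine and phosphorus requirements are met with equality.
Solving gives x1 = 0.5411, x4 = 2.467.
Cost = 0.33·0.5411 + 0.23·2.467 = 0.74597.

R0.746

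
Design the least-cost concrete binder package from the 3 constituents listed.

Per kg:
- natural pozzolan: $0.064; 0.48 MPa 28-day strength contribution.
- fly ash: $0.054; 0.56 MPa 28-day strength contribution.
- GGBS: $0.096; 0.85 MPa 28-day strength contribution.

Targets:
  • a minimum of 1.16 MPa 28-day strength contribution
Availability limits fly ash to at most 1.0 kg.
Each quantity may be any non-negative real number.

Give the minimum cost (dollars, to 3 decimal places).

Let x1 = kg of natural pozzolan, x2 = kg of fly ash, x3 = kg of GGBS.
min 0.064x1 + 0.054x2 + 0.096x3 subject to:
  0.48x1 + 0.56x2 + 0.85x3 ≥ 1.16   (28-day strength contribution)
  x2 ≤ 1
  x1, x2, x3 ≥ 0.
The minimum-cost mix takes nothing from natural pozzolan — only fly ash, GGBS. There the 28-day strength contribution and the fly ash cap constraints are tight.
Solving gives x2 = 1, x3 = 0.7059.
Cost = 0.054·1 + 0.096·0.7059 = 0.12177.

$0.122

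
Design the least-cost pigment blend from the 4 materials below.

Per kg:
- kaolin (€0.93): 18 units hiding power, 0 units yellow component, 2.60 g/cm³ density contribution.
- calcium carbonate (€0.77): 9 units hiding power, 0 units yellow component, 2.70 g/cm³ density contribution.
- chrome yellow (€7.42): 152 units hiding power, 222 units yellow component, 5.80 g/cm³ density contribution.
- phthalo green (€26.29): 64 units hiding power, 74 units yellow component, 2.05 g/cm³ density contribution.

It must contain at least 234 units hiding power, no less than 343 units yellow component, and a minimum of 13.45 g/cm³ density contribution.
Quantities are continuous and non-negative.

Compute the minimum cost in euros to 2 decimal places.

Treat it as an LP. Let x1 = kg of kaolin, x2 = kg of calcium carbonate, x3 = kg of chrome yellow, x4 = kg of phthalo green.
Minimise 0.93x1 + 0.77x2 + 7.42x3 + 26.29x4 s.t.:
  18x1 + 9x2 + 152x3 + 64x4 ≥ 234   (hiding power)
  222x3 + 74x4 ≥ 343   (yellow component)
  2.6x1 + 2.7x2 + 5.8x3 + 2.05x4 ≥ 13.45   (density contribution)
  x1, x2, x3, x4 ≥ 0.
The optimal basis is {calcium carbonate, chrome yellow}; kaolin, phthalo green drop out. Binding constraints: yellow component and density contribution.
So calcium carbonate = 1.662 kg, chrome yellow = 1.545 kg.
Hence cost = 0.77·1.662 + 7.42·1.545 = €12.7436.

€12.74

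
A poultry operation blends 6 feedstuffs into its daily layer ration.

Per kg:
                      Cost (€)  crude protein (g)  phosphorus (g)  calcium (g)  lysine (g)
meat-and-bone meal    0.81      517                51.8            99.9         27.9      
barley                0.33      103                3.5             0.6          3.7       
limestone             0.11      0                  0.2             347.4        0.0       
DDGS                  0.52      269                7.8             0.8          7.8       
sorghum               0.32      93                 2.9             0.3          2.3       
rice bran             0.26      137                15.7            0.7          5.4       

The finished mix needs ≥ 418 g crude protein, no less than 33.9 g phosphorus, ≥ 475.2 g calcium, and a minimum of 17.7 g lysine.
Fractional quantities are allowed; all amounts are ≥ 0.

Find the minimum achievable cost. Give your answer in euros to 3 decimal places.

€0.780

Let x1 = kg of meat-and-bone meal, x2 = kg of barley, x3 = kg of limestone, x4 = kg of DDGS, x5 = kg of sorghum, x6 = kg of rice bran.
Minimise 0.81x1 + 0.33x2 + 0.11x3 + 0.52x4 + 0.32x5 + 0.26x6 with:
  517x1 + 103x2 + 269x4 + 93x5 + 137x6 ≥ 418   (crude protein)
  51.8x1 + 3.5x2 + 0.2x3 + 7.8x4 + 2.9x5 + 15.7x6 ≥ 33.9   (phosphorus)
  99.9x1 + 0.6x2 + 347.4x3 + 0.8x4 + 0.3x5 + 0.7x6 ≥ 475.2   (calcium)
  27.9x1 + 3.7x2 + 7.8x4 + 2.3x5 + 5.4x6 ≥ 17.7   (lysine)
  x1, x2, x3, x4, x5, x6 ≥ 0.
The minimum-cost mix takes nothing from barley, DDGS, sorghum, rice bran — only meat-and-bone meal, limestone. The crude protein and calcium requirements are met with equality.
So meat-and-bone meal = 0.8085 kg, limestone = 1.135 kg.
Hence cost = 0.81·0.8085 + 0.11·1.135 = €0.77974.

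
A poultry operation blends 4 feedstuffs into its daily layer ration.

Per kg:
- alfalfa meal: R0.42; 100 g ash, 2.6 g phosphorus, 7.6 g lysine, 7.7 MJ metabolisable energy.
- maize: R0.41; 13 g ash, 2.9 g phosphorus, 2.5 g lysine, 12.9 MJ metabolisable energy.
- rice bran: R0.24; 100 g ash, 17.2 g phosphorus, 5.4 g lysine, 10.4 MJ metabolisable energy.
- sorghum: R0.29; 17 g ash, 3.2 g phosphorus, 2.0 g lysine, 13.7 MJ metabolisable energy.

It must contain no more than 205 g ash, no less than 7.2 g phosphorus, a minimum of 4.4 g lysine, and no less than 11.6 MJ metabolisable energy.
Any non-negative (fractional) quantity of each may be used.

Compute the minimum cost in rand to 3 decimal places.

Let x1 = kg of alfalfa meal, x2 = kg of maize, x3 = kg of rice bran, x4 = kg of sorghum.
Minimize 0.42x1 + 0.41x2 + 0.24x3 + 0.29x4 subject to:
  100x1 + 13x2 + 100x3 + 17x4 ≤ 205   (ash)
  2.6x1 + 2.9x2 + 17.2x3 + 3.2x4 ≥ 7.2   (phosphorus)
  7.6x1 + 2.5x2 + 5.4x3 + 2x4 ≥ 4.4   (lysine)
  7.7x1 + 12.9x2 + 10.4x3 + 13.7x4 ≥ 11.6   (metabolisable energy)
  x1, x2, x3, x4 ≥ 0.
At the optimum only rice bran, sorghum are positive (alfalfa meal, maize = 0). Binding constraints: lysine and metabolisable energy.
That vertex is x3 = 0.6973, x4 = 0.3174.
Hence cost = 0.24·0.6973 + 0.29·0.3174 = R0.25940.

R0.259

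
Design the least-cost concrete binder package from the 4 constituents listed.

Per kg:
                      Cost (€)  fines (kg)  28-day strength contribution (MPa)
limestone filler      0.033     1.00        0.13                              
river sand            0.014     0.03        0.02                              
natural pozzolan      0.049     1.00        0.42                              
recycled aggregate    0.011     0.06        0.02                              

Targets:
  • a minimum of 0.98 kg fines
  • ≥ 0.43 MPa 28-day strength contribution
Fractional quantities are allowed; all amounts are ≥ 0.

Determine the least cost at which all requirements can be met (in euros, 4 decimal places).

Let x1 = kg of limestone filler, x2 = kg of river sand, x3 = kg of natural pozzolan, x4 = kg of recycled aggregate.
Minimise 0.033x1 + 0.014x2 + 0.049x3 + 0.011x4 s.t.:
  1x1 + 0.03x2 + 1x3 + 0.06x4 ≥ 0.98   (fines)
  0.13x1 + 0.02x2 + 0.42x3 + 0.02x4 ≥ 0.43   (28-day strength contribution)
  x1, x2, x3, x4 ≥ 0.
The cheapest feasible vertex uses only natural pozzolan; limestone filler, river sand, recycled aggregate are not used. The 28-day strength contribution requirement is met with equality.
That vertex is x3 = 1.024.
Cost = 0.049·1.024 = 0.050176.

€0.0502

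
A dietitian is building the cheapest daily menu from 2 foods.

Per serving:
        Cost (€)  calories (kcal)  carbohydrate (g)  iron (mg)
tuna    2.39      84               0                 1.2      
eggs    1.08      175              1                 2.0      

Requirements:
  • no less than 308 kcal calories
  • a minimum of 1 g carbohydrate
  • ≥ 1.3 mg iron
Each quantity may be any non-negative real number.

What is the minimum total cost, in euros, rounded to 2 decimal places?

€1.90

Treat it as an LP. Let x1 = servings of tuna, x2 = servings of eggs.
Minimise 2.39x1 + 1.08x2 subject to:
  84x1 + 175x2 ≥ 308   (calories)
  1x2 ≥ 1   (carbohydrate)
  1.2x1 + 2x2 ≥ 1.3   (iron)
  x1, x2 ≥ 0.
At the optimum only eggs is positive (tuna = 0). There the calories constraint is tight.
That vertex is x2 = 1.76.
Total cost: 1.08·1.76 = 1.9008.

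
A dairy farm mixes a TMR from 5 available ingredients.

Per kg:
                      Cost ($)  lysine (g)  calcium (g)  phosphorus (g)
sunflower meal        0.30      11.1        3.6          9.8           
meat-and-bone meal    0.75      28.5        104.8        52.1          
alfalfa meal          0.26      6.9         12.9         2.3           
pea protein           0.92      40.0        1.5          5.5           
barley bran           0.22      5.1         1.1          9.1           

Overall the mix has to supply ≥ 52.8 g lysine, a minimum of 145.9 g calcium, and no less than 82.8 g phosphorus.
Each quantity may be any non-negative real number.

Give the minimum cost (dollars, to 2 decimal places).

Let x1 = kg of sunflower meal, x2 = kg of meat-and-bone meal, x3 = kg of alfalfa meal, x4 = kg of pea protein, x5 = kg of barley bran.
Minimise 0.3x1 + 0.75x2 + 0.26x3 + 0.92x4 + 0.22x5 with:
  11.1x1 + 28.5x2 + 6.9x3 + 40x4 + 5.1x5 ≥ 52.8   (lysine)
  3.6x1 + 104.8x2 + 12.9x3 + 1.5x4 + 1.1x5 ≥ 145.9   (calcium)
  9.8x1 + 52.1x2 + 2.3x3 + 5.5x4 + 9.1x5 ≥ 82.8   (phosphorus)
  x1, x2, x3, x4, x5 ≥ 0.
The cheapest feasible vertex uses only meat-and-bone meal, pea protein; sunflower meal, alfalfa meal, barley bran are not used. There the lysine and phosphorus constraints are tight.
So meat-and-bone meal = 1.568 kg, pea protein = 0.2029 kg.
Cost = 0.75·1.568 + 0.92·0.2029 = 1.3627.

$1.36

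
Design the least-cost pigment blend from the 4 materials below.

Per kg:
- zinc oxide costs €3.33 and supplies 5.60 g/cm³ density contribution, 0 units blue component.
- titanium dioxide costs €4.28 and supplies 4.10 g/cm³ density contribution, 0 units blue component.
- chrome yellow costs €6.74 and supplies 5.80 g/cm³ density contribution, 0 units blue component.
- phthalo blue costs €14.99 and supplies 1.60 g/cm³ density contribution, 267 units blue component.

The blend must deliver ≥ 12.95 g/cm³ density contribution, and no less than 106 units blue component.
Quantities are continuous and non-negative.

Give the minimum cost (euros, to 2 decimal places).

€13.27

Let x1 = kg of zinc oxide, x2 = kg of titanium dioxide, x3 = kg of chrome yellow, x4 = kg of phthalo blue.
min 3.33x1 + 4.28x2 + 6.74x3 + 14.99x4 s.t.:
  5.6x1 + 4.1x2 + 5.8x3 + 1.6x4 ≥ 12.95   (density contribution)
  267x4 ≥ 106   (blue component)
  x1, x2, x3, x4 ≥ 0.
The optimal basis is {zinc oxide, phthalo blue}; titanium dioxide, chrome yellow drop out. Binding constraints: density contribution and blue component.
That vertex is x1 = 2.199, x4 = 0.397.
Cost = 3.33·2.199 + 14.99·0.397 = 13.2737.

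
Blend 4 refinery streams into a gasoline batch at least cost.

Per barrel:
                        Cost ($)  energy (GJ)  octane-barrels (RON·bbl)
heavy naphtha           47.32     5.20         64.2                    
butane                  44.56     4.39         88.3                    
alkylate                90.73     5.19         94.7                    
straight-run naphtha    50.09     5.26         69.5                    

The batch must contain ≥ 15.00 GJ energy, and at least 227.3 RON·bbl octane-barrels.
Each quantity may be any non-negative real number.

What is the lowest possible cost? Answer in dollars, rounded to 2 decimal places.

$142.19

Let x1 = barrels of heavy naphtha, x2 = barrels of butane, x3 = barrels of alkylate, x4 = barrels of straight-run naphtha.
Minimise 47.32x1 + 44.56x2 + 90.73x3 + 50.09x4 s.t.:
  5.2x1 + 4.39x2 + 5.19x3 + 5.26x4 ≥ 15   (energy)
  64.2x1 + 88.3x2 + 94.7x3 + 69.5x4 ≥ 227.3   (octane-barrels)
  x1, x2, x3, x4 ≥ 0.
The cheapest feasible vertex uses only heavy naphtha, butane; alkylate, straight-run naphtha are not used. Binding constraints: energy and octane-barrels.
Optimal quantities: heavy naphtha = 1.8421 barrels, butane = 1.2348 barrels.
Hence cost = 47.32·1.8421 + 44.56·1.2348 = $142.1909.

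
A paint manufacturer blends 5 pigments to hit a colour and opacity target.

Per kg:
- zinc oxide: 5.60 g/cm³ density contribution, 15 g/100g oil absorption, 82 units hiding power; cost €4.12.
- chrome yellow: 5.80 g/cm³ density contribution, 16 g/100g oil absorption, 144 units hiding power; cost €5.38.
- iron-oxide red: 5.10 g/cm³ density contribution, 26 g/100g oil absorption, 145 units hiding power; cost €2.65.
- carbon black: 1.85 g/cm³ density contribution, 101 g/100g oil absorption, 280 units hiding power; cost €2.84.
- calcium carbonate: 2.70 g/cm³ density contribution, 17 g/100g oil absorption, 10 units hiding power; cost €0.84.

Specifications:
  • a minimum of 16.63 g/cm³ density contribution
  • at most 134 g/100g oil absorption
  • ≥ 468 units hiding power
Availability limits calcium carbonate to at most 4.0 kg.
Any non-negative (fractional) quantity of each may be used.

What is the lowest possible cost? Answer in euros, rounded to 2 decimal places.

Let x1 = kg of zinc oxide, x2 = kg of chrome yellow, x3 = kg of iron-oxide red, x4 = kg of carbon black, x5 = kg of calcium carbonate.
Minimise 4.12x1 + 5.38x2 + 2.65x3 + 2.84x4 + 0.84x5 subject to:
  5.6x1 + 5.8x2 + 5.1x3 + 1.85x4 + 2.7x5 ≥ 16.63   (density contribution)
  15x1 + 16x2 + 26x3 + 101x4 + 17x5 ≤ 134   (oil absorption)
  82x1 + 144x2 + 145x3 + 280x4 + 10x5 ≥ 468   (hiding power)
  x5 ≤ 4
  x1, x2, x3, x4, x5 ≥ 0.
The minimum-cost mix takes nothing from zinc oxide, chrome yellow — only iron-oxide red, carbon black, calcium carbonate. There the density contribution, oil absorption, hiding power constraints are tight.
Optimal quantities: iron-oxide red = 2.188 kg, carbon black = 0.4775 kg, calcium carbonate = 1.698 kg.
Total cost: 2.65·2.188 + 2.84·0.4775 + 0.84·1.698 = 8.5806.

€8.58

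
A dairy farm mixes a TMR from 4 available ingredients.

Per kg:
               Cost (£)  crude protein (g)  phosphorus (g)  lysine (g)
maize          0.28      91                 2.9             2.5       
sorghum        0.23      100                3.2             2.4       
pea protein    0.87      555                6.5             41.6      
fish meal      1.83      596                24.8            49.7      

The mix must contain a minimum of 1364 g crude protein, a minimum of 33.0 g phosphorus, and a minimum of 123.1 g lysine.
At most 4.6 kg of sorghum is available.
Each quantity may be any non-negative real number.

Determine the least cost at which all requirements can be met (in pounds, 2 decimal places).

£3.21

Let x1 = kg of maize, x2 = kg of sorghum, x3 = kg of pea protein, x4 = kg of fish meal.
Minimise 0.28x1 + 0.23x2 + 0.87x3 + 1.83x4 with:
  91x1 + 100x2 + 555x3 + 596x4 ≥ 1364   (crude protein)
  2.9x1 + 3.2x2 + 6.5x3 + 24.8x4 ≥ 33   (phosphorus)
  2.5x1 + 2.4x2 + 41.6x3 + 49.7x4 ≥ 123.1   (lysine)
  x2 ≤ 4.6
  x1, x2, x3, x4 ≥ 0.
The cheapest feasible vertex uses only pea protein, fish meal; maize, sorghum are not used. Binding constraints: phosphorus and lysine.
Optimal quantities: pea protein = 1.994 kg, fish meal = 0.8081 kg.
Hence cost = 0.87·1.994 + 1.83·0.8081 = £3.2136.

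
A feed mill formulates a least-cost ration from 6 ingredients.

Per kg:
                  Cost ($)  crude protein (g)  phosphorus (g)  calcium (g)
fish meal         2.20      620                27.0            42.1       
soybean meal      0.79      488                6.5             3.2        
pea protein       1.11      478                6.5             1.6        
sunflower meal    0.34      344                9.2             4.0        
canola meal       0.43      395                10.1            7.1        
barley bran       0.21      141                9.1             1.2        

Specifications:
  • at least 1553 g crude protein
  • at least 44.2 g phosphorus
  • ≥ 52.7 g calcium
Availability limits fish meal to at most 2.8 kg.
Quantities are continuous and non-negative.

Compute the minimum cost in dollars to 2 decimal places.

This is a linear program. Let x1 = kg of fish meal, x2 = kg of soybean meal, x3 = kg of pea protein, x4 = kg of sunflower meal, x5 = kg of canola meal, x6 = kg of barley bran.
min 2.2x1 + 0.79x2 + 1.11x3 + 0.34x4 + 0.43x5 + 0.21x6 with:
  620x1 + 488x2 + 478x3 + 344x4 + 395x5 + 141x6 ≥ 1553   (crude protein)
  27x1 + 6.5x2 + 6.5x3 + 9.2x4 + 10.1x5 + 9.1x6 ≥ 44.2   (phosphorus)
  42.1x1 + 3.2x2 + 1.6x3 + 4x4 + 7.1x5 + 1.2x6 ≥ 52.7   (calcium)
  x1 ≤ 2.8
  x1, x2, x3, x4, x5, x6 ≥ 0.
The optimal basis is {fish meal, canola meal}; soybean meal, pea protein, sunflower meal, barley bran drop out. The crude protein and calcium requirements are met with equality.
Solving gives x1 = 0.8007, x5 = 2.675.
Cost = 2.2·0.8007 + 0.43·2.675 = 2.9118.

$2.91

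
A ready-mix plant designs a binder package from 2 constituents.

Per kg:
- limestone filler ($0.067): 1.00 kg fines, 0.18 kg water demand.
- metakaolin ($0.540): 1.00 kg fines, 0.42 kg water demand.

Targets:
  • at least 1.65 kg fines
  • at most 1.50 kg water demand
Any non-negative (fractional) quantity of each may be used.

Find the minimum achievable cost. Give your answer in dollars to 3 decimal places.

Set it up as a linear program. Let x1 = kg of limestone filler, x2 = kg of metakaolin.
min 0.067x1 + 0.54x2 subject to:
  1x1 + 1x2 ≥ 1.65   (fines)
  0.18x1 + 0.42x2 ≤ 1.5   (water demand)
  x1, x2 ≥ 0.
The minimum-cost mix takes nothing from metakaolin — only limestone filler. The fines requirement is met with equality.
So limestone filler = 1.65 kg.
Cost = 0.067·1.65 = 0.11055.

$0.111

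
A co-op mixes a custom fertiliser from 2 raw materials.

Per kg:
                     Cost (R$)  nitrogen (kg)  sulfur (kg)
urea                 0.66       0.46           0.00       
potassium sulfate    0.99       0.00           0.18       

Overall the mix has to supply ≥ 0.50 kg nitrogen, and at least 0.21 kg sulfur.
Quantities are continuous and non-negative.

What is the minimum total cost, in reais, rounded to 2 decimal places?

Set it up as a linear program. Let x1 = kg of urea, x2 = kg of potassium sulfate.
Minimise 0.66x1 + 0.99x2 s.t.:
  0.46x1 ≥ 0.5   (nitrogen)
  0.18x2 ≥ 0.21   (sulfur)
  x1, x2 ≥ 0.
Both inputs are positive at the optimum. Binding constraints: nitrogen and sulfur.
Solving gives x1 = 1.087, x2 = 1.167.
Total cost: 0.66·1.087 + 0.99·1.167 = 1.8728.

R$1.87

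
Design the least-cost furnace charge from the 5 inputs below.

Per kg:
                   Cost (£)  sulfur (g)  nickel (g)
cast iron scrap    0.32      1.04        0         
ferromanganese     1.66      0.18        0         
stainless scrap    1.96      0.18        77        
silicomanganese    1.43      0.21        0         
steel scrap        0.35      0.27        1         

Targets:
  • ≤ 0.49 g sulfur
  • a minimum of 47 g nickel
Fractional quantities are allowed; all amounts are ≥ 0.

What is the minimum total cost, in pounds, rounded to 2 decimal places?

£1.20

Let x1 = kg of cast iron scrap, x2 = kg of ferromanganese, x3 = kg of stainless scrap, x4 = kg of silicomanganese, x5 = kg of steel scrap.
Minimise 0.32x1 + 1.66x2 + 1.96x3 + 1.43x4 + 0.35x5 with:
  1.04x1 + 0.18x2 + 0.18x3 + 0.21x4 + 0.27x5 ≤ 0.49   (sulfur)
  77x3 + 1x5 ≥ 47   (nickel)
  x1, x2, x3, x4, x5 ≥ 0.
The cheapest feasible vertex uses only stainless scrap; cast iron scrap, ferromanganese, silicomanganese, steel scrap are not used. Binding constraint: nickel.
Optimal quantities: stainless scrap = 0.6104 kg.
Objective = 1.96·0.6104 = 1.1964.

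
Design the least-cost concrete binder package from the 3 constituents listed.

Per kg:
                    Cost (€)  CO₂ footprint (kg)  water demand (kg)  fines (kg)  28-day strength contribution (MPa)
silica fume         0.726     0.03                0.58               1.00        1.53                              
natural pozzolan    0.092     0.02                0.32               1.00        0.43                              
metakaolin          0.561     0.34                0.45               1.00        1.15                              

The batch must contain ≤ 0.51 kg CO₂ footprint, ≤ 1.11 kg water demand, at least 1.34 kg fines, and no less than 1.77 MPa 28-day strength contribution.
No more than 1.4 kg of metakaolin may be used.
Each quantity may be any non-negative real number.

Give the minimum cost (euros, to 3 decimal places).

€0.527

Set it up as a linear program. Let x1 = kg of silica fume, x2 = kg of natural pozzolan, x3 = kg of metakaolin.
Minimize 0.726x1 + 0.092x2 + 0.561x3 with:
  0.03x1 + 0.02x2 + 0.34x3 ≤ 0.51   (CO₂ footprint)
  0.58x1 + 0.32x2 + 0.45x3 ≤ 1.11   (water demand)
  1x1 + 1x2 + 1x3 ≥ 1.34   (fines)
  1.53x1 + 0.43x2 + 1.15x3 ≥ 1.77   (28-day strength contribution)
  x3 ≤ 1.4
  x1, x2, x3 ≥ 0.
The cheapest feasible vertex uses only silica fume, natural pozzolan; metakaolin is not used. Binding constraints: water demand and 28-day strength contribution.
Solving gives x1 = 0.3709, x2 = 2.796.
Objective = 0.726·0.3709 + 0.092·2.796 = 0.52651.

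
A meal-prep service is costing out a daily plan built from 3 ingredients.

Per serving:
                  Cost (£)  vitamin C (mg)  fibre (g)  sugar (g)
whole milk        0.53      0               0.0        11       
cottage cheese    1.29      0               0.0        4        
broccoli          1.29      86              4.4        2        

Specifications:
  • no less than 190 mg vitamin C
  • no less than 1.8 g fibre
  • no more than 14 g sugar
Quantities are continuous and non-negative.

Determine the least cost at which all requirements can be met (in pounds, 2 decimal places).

This is a linear program. Let x1 = servings of whole milk, x2 = servings of cottage cheese, x3 = servings of broccoli.
Minimize 0.53x1 + 1.29x2 + 1.29x3 s.t.:
  86x3 ≥ 190   (vitamin C)
  4.4x3 ≥ 1.8   (fibre)
  11x1 + 4x2 + 2x3 ≤ 14   (sugar)
  x1, x2, x3 ≥ 0.
The cheapest feasible vertex uses only broccoli; whole milk, cottage cheese are not used. There the vitamin C constraint is tight.
That vertex is x3 = 2.209.
Objective = 1.29·2.209 = 2.8496.

£2.85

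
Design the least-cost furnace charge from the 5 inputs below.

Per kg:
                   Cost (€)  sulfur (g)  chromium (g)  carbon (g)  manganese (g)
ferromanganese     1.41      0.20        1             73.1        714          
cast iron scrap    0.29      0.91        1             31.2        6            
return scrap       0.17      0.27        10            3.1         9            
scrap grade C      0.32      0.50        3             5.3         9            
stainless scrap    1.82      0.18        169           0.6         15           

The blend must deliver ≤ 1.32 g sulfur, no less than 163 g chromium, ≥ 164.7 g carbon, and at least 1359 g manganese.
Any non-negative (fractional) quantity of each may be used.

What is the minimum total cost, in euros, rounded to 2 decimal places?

Let x1 = kg of ferromanganese, x2 = kg of cast iron scrap, x3 = kg of return scrap, x4 = kg of scrap grade C, x5 = kg of stainless scrap.
Minimise 1.41x1 + 0.29x2 + 0.17x3 + 0.32x4 + 1.82x5 subject to:
  0.2x1 + 0.91x2 + 0.27x3 + 0.5x4 + 0.18x5 ≤ 1.32   (sulfur)
  1x1 + 1x2 + 10x3 + 3x4 + 169x5 ≥ 163   (chromium)
  73.1x1 + 31.2x2 + 3.1x3 + 5.3x4 + 0.6x5 ≥ 164.7   (carbon)
  714x1 + 6x2 + 9x3 + 9x4 + 15x5 ≥ 1359   (manganese)
  x1, x2, x3, x4, x5 ≥ 0.
At the optimum only ferromanganese, cast iron scrap, stainless scrap are positive (return scrap, scrap grade C = 0). There the sulfur, chromium, carbon constraints are tight.
Solving gives x1 = 1.883, x2 = 0.8492, x5 = 0.9483.
Hence cost = 1.41·1.883 + 0.29·0.8492 + 1.82·0.9483 = €4.6272.

€4.63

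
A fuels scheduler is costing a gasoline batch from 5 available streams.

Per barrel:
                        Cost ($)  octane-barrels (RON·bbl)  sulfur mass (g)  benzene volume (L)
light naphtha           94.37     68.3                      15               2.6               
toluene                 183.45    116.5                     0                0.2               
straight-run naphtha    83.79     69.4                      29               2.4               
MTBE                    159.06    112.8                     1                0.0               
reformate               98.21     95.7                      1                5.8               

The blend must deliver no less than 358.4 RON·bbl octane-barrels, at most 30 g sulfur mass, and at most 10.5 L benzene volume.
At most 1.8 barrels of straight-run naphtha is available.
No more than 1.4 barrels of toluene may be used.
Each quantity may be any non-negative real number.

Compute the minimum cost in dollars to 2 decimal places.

Set it up as a linear program. Let x1 = barrels of light naphtha, x2 = barrels of toluene, x3 = barrels of straight-run naphtha, x4 = barrels of MTBE, x5 = barrels of reformate.
Minimise 94.37x1 + 183.45x2 + 83.79x3 + 159.06x4 + 98.21x5 s.t.:
  68.3x1 + 116.5x2 + 69.4x3 + 112.8x4 + 95.7x5 ≥ 358.4   (octane-barrels)
  15x1 + 29x3 + 1x4 + 1x5 ≤ 30   (sulfur mass)
  2.6x1 + 0.2x2 + 2.4x3 + 5.8x5 ≤ 10.5   (benzene volume)
  x3 ≤ 1.8
  x2 ≤ 1.4
  x1, x2, x3, x4, x5 ≥ 0.
At the optimum only MTBE, reformate are positive (light naphtha, toluene, straight-run naphtha = 0). The octane-barrels and benzene volume requirements are met with equality.
So MTBE = 1.641401 barrels, reformate = 1.810345 barrels.
Cost = 159.06·1.641401 + 98.21·1.810345 = 438.8752.

$438.88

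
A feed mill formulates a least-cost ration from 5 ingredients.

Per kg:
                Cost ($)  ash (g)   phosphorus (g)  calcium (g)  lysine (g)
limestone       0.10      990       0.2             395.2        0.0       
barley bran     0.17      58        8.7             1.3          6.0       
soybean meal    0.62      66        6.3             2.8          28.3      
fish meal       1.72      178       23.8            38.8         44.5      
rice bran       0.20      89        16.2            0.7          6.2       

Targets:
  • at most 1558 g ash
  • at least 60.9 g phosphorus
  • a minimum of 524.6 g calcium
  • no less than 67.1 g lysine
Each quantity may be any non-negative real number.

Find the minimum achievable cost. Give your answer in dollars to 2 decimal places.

This is a linear program. Let x1 = kg of limestone, x2 = kg of barley bran, x3 = kg of soybean meal, x4 = kg of fish meal, x5 = kg of rice bran.
Minimise 0.1x1 + 0.17x2 + 0.62x3 + 1.72x4 + 0.2x5 s.t.:
  990x1 + 58x2 + 66x3 + 178x4 + 89x5 ≤ 1558   (ash)
  0.2x1 + 8.7x2 + 6.3x3 + 23.8x4 + 16.2x5 ≥ 60.9   (phosphorus)
  395.2x1 + 1.3x2 + 2.8x3 + 38.8x4 + 0.7x5 ≥ 524.6   (calcium)
  6x2 + 28.3x3 + 44.5x4 + 6.2x5 ≥ 67.1   (lysine)
  x1, x2, x3, x4, x5 ≥ 0.
At the optimum only limestone, fish meal, rice bran are positive (barley bran, soybean meal = 0). Binding constraints: ash, phosphorus, calcium.
So limestone = 1.154 kg, fish meal = 1.75 kg, rice bran = 1.174 kg.
Hence cost = 0.1·1.154 + 1.72·1.75 + 0.2·1.174 = $3.3602.

$3.36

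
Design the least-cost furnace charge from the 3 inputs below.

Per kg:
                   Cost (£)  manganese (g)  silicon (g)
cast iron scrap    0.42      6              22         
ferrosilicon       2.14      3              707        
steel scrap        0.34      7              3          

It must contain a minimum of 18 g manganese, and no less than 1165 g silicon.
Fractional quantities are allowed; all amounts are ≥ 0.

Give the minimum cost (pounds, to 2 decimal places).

This is a linear program. Let x1 = kg of cast iron scrap, x2 = kg of ferrosilicon, x3 = kg of steel scrap.
Minimise 0.42x1 + 2.14x2 + 0.34x3 subject to:
  6x1 + 3x2 + 7x3 ≥ 18   (manganese)
  22x1 + 707x2 + 3x3 ≥ 1165   (silicon)
  x1, x2, x3 ≥ 0.
The cheapest feasible vertex uses only ferrosilicon, steel scrap; cast iron scrap is not used. The manganese and silicon requirements are met with equality.
So ferrosilicon = 1.6399 kg, steel scrap = 1.8686 kg.
Cost = 2.14·1.6399 + 0.34·1.8686 = 4.1447.

£4.14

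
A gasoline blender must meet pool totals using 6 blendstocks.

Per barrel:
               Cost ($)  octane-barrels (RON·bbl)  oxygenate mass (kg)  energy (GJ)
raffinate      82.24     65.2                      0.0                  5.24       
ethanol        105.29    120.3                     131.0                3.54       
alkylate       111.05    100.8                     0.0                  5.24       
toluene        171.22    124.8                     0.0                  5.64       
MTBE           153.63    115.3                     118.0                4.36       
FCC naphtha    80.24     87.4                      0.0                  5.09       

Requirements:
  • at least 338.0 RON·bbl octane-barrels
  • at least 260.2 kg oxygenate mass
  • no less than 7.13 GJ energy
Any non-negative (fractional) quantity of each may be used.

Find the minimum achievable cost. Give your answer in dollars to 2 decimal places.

This is a linear program. Let x1 = barrels of raffinate, x2 = barrels of ethanol, x3 = barrels of alkylate, x4 = barrels of toluene, x5 = barrels of MTBE, x6 = barrels of FCC naphtha.
Minimise 82.24x1 + 105.29x2 + 111.05x3 + 171.22x4 + 153.63x5 + 80.24x6 s.t.:
  65.2x1 + 120.3x2 + 100.8x3 + 124.8x4 + 115.3x5 + 87.4x6 ≥ 338   (octane-barrels)
  131x2 + 118x5 ≥ 260.2   (oxygenate mass)
  5.24x1 + 3.54x2 + 5.24x3 + 5.64x4 + 4.36x5 + 5.09x6 ≥ 7.13   (energy)
  x1, x2, x3, x4, x5, x6 ≥ 0.
The cheapest feasible vertex uses only ethanol; raffinate, alkylate, toluene, MTBE, FCC naphtha are not used. Binding constraint: octane-barrels.
Solving gives x2 = 2.80964.
Total cost: 105.29·2.80964 = 295.8270.

$295.83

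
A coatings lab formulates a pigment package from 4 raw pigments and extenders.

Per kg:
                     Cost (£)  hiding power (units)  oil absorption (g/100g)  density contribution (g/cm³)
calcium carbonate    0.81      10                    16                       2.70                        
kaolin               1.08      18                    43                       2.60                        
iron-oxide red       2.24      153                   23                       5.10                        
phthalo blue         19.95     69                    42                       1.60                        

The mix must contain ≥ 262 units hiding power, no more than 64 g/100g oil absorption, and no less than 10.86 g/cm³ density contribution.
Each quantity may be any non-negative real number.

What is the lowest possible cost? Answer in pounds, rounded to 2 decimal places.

£4.43

Set it up as a linear program. Let x1 = kg of calcium carbonate, x2 = kg of kaolin, x3 = kg of iron-oxide red, x4 = kg of phthalo blue.
min 0.81x1 + 1.08x2 + 2.24x3 + 19.95x4 s.t.:
  10x1 + 18x2 + 153x3 + 69x4 ≥ 262   (hiding power)
  16x1 + 43x2 + 23x3 + 42x4 ≤ 64   (oil absorption)
  2.7x1 + 2.6x2 + 5.1x3 + 1.6x4 ≥ 10.86   (density contribution)
  x1, x2, x3, x4 ≥ 0.
At the optimum only calcium carbonate, iron-oxide red are positive (kaolin, phthalo blue = 0). The hiding power and density contribution requirements are met with equality.
Solving gives x1 = 0.8986, x3 = 1.654.
Cost = 0.81·0.8986 + 2.24·1.654 = 4.4328.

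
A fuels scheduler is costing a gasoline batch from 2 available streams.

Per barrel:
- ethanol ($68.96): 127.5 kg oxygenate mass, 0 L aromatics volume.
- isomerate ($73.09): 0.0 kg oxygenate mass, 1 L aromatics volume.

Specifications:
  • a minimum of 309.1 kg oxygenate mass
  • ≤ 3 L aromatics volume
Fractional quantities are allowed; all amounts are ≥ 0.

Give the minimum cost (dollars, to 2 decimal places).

Let x1 = barrels of ethanol, x2 = barrels of isomerate.
Minimize 68.96x1 + 73.09x2 s.t.:
  127.5x1 ≥ 309.1   (oxygenate mass)
  1x2 ≤ 3   (aromatics volume)
  x1, x2 ≥ 0.
The optimal basis is {ethanol}; isomerate drops out. The oxygenate mass requirement is met with equality.
Optimal quantities: ethanol = 2.4243 barrels.
Cost = 68.96·2.4243 = 167.1797.

$167.18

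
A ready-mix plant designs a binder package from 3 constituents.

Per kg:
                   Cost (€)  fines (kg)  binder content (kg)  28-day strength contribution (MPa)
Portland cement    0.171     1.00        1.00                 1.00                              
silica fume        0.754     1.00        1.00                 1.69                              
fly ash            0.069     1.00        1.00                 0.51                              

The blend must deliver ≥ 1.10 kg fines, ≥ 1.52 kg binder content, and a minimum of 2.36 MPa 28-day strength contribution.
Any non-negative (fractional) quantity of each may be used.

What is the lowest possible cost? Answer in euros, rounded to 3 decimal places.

Let x1 = kg of Portland cement, x2 = kg of silica fume, x3 = kg of fly ash.
Minimise 0.171x1 + 0.754x2 + 0.069x3 subject to:
  1x1 + 1x2 + 1x3 ≥ 1.1   (fines)
  1x1 + 1x2 + 1x3 ≥ 1.52   (binder content)
  1x1 + 1.69x2 + 0.51x3 ≥ 2.36   (28-day strength contribution)
  x1, x2, x3 ≥ 0.
At the optimum only fly ash is positive (Portland cement, silica fume = 0). The 28-day strength contribution requirement is met with equality.
That vertex is x3 = 4.627.
Hence cost = 0.069·4.627 = €0.31926.

€0.319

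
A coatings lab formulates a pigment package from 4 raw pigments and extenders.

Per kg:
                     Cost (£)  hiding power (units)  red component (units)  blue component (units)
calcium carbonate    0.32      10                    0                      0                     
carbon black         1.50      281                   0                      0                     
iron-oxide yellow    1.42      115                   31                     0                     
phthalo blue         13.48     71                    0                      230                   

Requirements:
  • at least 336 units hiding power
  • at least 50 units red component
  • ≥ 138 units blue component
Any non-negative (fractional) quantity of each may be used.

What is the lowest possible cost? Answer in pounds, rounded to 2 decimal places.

£10.95

This is a linear program. Let x1 = kg of calcium carbonate, x2 = kg of carbon black, x3 = kg of iron-oxide yellow, x4 = kg of phthalo blue.
Minimise 0.32x1 + 1.5x2 + 1.42x3 + 13.48x4 subject to:
  10x1 + 281x2 + 115x3 + 71x4 ≥ 336   (hiding power)
  31x3 ≥ 50   (red component)
  230x4 ≥ 138   (blue component)
  x1, x2, x3, x4 ≥ 0.
The minimum-cost mix takes nothing from calcium carbonate — only carbon black, iron-oxide yellow, phthalo blue. The hiding power, red component, blue component requirements are met with equality.
So carbon black = 0.384 kg, iron-oxide yellow = 1.613 kg, phthalo blue = 0.6 kg.
Total cost: 1.5·0.384 + 1.42·1.613 + 13.48·0.6 = 10.9545.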